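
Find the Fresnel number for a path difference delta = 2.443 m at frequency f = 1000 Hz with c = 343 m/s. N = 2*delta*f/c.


N = 2*delta*f/c = 2*delta/lambda, where lambda = c/f
lambda = 343 / 1000 = 0.343 m
N = 2 * 2.443 / 0.343 = 14.245


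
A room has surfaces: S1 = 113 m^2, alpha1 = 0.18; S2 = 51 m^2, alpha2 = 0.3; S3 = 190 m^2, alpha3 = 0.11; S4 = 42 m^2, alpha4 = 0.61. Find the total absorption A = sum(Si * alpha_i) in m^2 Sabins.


113 * 0.18 = 20.34
51 * 0.3 = 15.3
190 * 0.11 = 20.9
42 * 0.61 = 25.62
A_total = 20.34 + 15.3 + 20.9 + 25.62 = 82.16 m^2


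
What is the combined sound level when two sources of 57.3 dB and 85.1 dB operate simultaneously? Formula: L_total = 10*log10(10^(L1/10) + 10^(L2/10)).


10^(57.3/10) = 537032
10^(85.1/10) = 3.23594e+08
Sum = 537032 + 3.23594e+08 = 3.24131e+08
L_total = 10*log10(3.24131e+08) = 85.107 dB


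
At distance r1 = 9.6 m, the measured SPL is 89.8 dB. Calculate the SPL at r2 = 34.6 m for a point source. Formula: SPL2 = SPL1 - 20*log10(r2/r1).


r2/r1 = 34.6/9.6 = 3.60417
Correction = 20*log10(3.60417) = 11.1361 dB
SPL2 = 89.8 - 11.1361 = 78.664 dB


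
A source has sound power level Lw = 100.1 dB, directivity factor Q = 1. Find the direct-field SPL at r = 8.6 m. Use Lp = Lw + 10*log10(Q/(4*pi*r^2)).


4*pi*r^2 = 4*pi*8.6^2 = 929.409 m^2
Q / (4*pi*r^2) = 1 / 929.409 = 0.00107595
Lp = 100.1 + 10*log10(0.00107595) = 70.418 dB


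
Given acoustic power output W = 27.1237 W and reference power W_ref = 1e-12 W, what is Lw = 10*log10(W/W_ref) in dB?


W / W_ref = 27.1237 / 1e-12 = 2.71237e+13
Lw = 10 * log10(2.71237e+13) = 134.33 dB


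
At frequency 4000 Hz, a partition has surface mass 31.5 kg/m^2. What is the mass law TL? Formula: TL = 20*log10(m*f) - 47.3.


m * f = 31.5 * 4000 = 126000
20*log10(126000) = 102.007 dB
TL = 102.007 - 47.3 = 54.707 dB


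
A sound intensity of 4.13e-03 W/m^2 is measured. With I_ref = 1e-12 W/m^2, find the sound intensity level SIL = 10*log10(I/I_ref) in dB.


I / I_ref = 4.13e-03 / 1e-12 = 4.13e+09
SIL = 10 * log10(4.13e+09) = 96.16 dB


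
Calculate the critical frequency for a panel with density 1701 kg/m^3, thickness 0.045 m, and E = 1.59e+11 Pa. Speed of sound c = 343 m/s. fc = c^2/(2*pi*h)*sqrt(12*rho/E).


12*rho/E = 12*1701/1.59e+11 = 1.28377e-07
sqrt(12*rho/E) = sqrt(1.28377e-07) = 0.000358297
c^2/(2*pi*h) = 343^2/(2*pi*0.045) = 416098
fc = 416098 * 0.000358297 = 149.09 Hz


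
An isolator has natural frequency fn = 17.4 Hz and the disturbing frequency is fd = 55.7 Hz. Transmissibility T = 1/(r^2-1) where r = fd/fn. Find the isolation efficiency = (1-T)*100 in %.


r = 55.7 / 17.4 = 3.20115
r^2 - 1 = 3.20115^2 - 1 = 9.24736
T = 1/9.24736 = 0.108139
Efficiency = (1 - 0.108139)*100 = 89.186 %


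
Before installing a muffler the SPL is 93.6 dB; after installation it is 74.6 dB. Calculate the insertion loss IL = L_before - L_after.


Insertion loss = SPL without muffler - SPL with muffler
IL = 93.6 - 74.6 = 19 dB


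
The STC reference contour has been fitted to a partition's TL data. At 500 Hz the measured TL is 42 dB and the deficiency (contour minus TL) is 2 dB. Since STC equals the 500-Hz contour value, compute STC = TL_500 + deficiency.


By ASTM E413, STC = value of the fitted reference contour at 500 Hz.
Contour value at 500 Hz = TL_500 + deficiency = 42 + 2 = 44
STC = 44


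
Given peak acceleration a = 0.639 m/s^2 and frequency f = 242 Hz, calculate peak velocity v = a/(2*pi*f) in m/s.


omega = 2*pi*f = 2*pi*242 = 1520.53 rad/s
v = a / omega = 0.639 / 1520.53 = 0.00042025 m/s


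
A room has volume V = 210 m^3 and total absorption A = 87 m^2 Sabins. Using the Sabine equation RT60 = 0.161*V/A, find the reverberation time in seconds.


RT60 = 0.161 * 210 / 87 = 0.38862 s


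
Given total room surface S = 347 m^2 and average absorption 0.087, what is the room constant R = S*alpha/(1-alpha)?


R = 347 * 0.087 / (1 - 0.087) = 33.066 m^2


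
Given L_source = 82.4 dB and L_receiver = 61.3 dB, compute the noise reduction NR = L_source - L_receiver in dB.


NR = L_source - L_receiver (difference between source and receiving room levels)
NR = 82.4 - 61.3 = 21.1 dB


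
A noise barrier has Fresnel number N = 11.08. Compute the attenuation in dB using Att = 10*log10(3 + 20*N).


3 + 20*N = 3 + 20*11.08 = 224.6
Att = 10*log10(224.6) = 23.514 dB


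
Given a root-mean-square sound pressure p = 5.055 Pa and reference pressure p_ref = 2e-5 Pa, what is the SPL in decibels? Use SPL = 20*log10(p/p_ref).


p / p_ref = 5.055 / 2e-5 = 252750
SPL = 20 * log10(252750) = 108.05 dB


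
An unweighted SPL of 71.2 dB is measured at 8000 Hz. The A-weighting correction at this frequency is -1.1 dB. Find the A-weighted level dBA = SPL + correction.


A-weighting table: 8000 Hz -> -1.1 dB correction
SPL_A = SPL + correction = 71.2 + (-1.1) = 70.1 dBA


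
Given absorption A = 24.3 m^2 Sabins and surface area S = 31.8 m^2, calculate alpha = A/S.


Absorption coefficient = absorbed power / incident power
alpha = A / S = 24.3 / 31.8 = 0.76415


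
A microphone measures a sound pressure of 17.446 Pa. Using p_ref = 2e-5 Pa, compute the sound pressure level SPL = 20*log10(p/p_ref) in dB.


p / p_ref = 17.446 / 2e-5 = 872300
SPL = 20 * log10(872300) = 118.81 dB


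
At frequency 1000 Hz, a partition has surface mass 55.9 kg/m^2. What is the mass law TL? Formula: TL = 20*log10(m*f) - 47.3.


m * f = 55.9 * 1000 = 55900
20*log10(55900) = 94.9482 dB
TL = 94.9482 - 47.3 = 47.648 dB


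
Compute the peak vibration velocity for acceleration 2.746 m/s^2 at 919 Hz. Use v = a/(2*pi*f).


omega = 2*pi*f = 2*pi*919 = 5774.25 rad/s
v = a / omega = 2.746 / 5774.25 = 0.00047556 m/s


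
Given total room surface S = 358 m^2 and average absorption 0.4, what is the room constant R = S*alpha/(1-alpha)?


R = 358 * 0.4 / (1 - 0.4) = 238.67 m^2


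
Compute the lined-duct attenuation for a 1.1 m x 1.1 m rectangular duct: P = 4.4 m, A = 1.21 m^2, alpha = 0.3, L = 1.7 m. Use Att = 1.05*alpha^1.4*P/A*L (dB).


alpha^1.4 = 0.3^1.4 = 0.18534
Attenuation rate = 1.05 * alpha^1.4 * P / A
= 1.05 * 0.18534 * 4.4 / 1.21 = 0.707662 dB/m
Total Att = 0.707662 * 1.7 = 1.203 dB


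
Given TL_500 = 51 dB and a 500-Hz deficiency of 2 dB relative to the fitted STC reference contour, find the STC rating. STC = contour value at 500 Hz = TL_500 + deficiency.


By ASTM E413, STC = value of the fitted reference contour at 500 Hz.
Contour value at 500 Hz = TL_500 + deficiency = 51 + 2 = 53
STC = 53


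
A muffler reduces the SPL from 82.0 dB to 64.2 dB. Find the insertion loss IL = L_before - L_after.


Insertion loss = SPL without muffler - SPL with muffler
IL = 82.0 - 64.2 = 17.8 dB


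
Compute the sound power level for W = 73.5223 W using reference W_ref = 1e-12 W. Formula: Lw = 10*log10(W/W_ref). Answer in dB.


W / W_ref = 73.5223 / 1e-12 = 7.35223e+13
Lw = 10 * log10(7.35223e+13) = 138.66 dB


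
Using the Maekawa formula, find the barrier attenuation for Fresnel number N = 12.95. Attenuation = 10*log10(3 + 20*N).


3 + 20*N = 3 + 20*12.95 = 262
Att = 10*log10(262) = 24.183 dB


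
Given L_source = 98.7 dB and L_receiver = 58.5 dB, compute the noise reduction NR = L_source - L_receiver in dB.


NR = L_source - L_receiver (difference between source and receiving room levels)
NR = 98.7 - 58.5 = 40.2 dB


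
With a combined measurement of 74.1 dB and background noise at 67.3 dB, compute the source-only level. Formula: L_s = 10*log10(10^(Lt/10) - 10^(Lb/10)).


10^(74.1/10) = 2.5704e+07
10^(67.3/10) = 5.37032e+06
Difference = 2.5704e+07 - 5.37032e+06 = 2.03337e+07
L_source = 10*log10(2.03337e+07) = 73.082 dB


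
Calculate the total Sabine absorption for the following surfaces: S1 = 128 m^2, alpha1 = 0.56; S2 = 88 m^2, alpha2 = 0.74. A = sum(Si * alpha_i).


128 * 0.56 = 71.68
88 * 0.74 = 65.12
A_total = 71.68 + 65.12 = 136.8 m^2


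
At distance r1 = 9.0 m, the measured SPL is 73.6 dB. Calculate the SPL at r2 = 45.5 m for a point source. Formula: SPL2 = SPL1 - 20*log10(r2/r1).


r2/r1 = 45.5/9.0 = 5.05556
Correction = 20*log10(5.05556) = 14.0754 dB
SPL2 = 73.6 - 14.0754 = 59.525 dB


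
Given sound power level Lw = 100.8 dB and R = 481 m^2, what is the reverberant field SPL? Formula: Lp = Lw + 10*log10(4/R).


4/R = 4/481 = 0.00831601
Lp = 100.8 + 10*log10(0.00831601) = 79.999 dB


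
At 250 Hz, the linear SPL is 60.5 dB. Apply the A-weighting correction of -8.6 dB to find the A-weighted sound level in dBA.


A-weighting table: 250 Hz -> -8.6 dB correction
SPL_A = SPL + correction = 60.5 + (-8.6) = 51.9 dBA


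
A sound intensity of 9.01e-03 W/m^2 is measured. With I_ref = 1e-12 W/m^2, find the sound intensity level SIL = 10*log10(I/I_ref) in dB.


I / I_ref = 9.01e-03 / 1e-12 = 9.01e+09
SIL = 10 * log10(9.01e+09) = 99.547 dB


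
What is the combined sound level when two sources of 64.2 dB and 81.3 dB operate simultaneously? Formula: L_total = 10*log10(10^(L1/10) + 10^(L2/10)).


10^(64.2/10) = 2.63027e+06
10^(81.3/10) = 1.34896e+08
Sum = 2.63027e+06 + 1.34896e+08 = 1.37526e+08
L_total = 10*log10(1.37526e+08) = 81.384 dB


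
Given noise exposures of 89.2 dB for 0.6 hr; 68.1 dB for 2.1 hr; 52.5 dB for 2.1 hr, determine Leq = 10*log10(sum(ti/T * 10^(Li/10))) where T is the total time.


T_total = 0.6 + 2.1 + 2.1 = 4.8 hr
(0.6/4.8) * 10^(89.2/10) = 1.0397e+08
(2.1/4.8) * 10^(68.1/10) = 2.82474e+06
(2.1/4.8) * 10^(52.5/10) = 77799.7
Sum = 1.0397e+08 + 2.82474e+06 + 77799.7 = 1.06873e+08
Leq = 10*log10(1.06873e+08) = 80.289 dB


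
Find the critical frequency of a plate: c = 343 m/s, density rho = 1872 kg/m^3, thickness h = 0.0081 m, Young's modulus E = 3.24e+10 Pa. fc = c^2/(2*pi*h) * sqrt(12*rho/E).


12*rho/E = 12*1872/3.24e+10 = 6.93333e-07
sqrt(12*rho/E) = sqrt(6.93333e-07) = 0.000832666
c^2/(2*pi*h) = 343^2/(2*pi*0.0081) = 2.31166e+06
fc = 2.31166e+06 * 0.000832666 = 1924.8 Hz


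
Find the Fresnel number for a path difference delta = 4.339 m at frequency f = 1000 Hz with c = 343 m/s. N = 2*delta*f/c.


N = 2*delta*f/c = 2*delta/lambda, where lambda = c/f
lambda = 343 / 1000 = 0.343 m
N = 2 * 4.339 / 0.343 = 25.3


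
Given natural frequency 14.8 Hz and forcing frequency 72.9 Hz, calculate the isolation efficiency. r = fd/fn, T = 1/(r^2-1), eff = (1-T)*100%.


r = 72.9 / 14.8 = 4.92568
r^2 - 1 = 4.92568^2 - 1 = 23.2623
T = 1/23.2623 = 0.042988
Efficiency = (1 - 0.042988)*100 = 95.701 %


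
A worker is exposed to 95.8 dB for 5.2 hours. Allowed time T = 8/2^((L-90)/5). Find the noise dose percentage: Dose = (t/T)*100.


T_allowed = 8 / 2^((95.8 - 90)/5) = 3.5801 hr
Dose = 5.2 / 3.5801 * 100 = 145.25 %


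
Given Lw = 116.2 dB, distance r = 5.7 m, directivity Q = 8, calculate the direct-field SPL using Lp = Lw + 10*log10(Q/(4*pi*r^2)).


4*pi*r^2 = 4*pi*5.7^2 = 408.281 m^2
Q / (4*pi*r^2) = 8 / 408.281 = 0.0195943
Lp = 116.2 + 10*log10(0.0195943) = 99.121 dB


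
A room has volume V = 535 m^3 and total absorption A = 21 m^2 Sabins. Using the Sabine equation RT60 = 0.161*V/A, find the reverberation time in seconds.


RT60 = 0.161 * 535 / 21 = 4.1017 s


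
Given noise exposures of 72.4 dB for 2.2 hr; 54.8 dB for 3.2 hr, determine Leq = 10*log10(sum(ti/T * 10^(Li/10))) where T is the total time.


T_total = 2.2 + 3.2 = 5.4 hr
(2.2/5.4) * 10^(72.4/10) = 7.07993e+06
(3.2/5.4) * 10^(54.8/10) = 178960
Sum = 7.07993e+06 + 178960 = 7.25889e+06
Leq = 10*log10(7.25889e+06) = 68.609 dB


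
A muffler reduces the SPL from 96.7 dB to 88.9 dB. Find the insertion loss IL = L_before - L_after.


Insertion loss = SPL without muffler - SPL with muffler
IL = 96.7 - 88.9 = 7.8 dB


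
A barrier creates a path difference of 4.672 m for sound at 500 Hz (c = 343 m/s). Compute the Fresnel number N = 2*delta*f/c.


N = 2*delta*f/c = 2*delta/lambda, where lambda = c/f
lambda = 343 / 500 = 0.686 m
N = 2 * 4.672 / 0.686 = 13.621


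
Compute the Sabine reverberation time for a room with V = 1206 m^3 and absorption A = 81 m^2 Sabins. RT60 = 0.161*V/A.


RT60 = 0.161 * 1206 / 81 = 2.3971 s


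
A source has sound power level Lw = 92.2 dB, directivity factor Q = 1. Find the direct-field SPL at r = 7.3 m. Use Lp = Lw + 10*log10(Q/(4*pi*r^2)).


4*pi*r^2 = 4*pi*7.3^2 = 669.662 m^2
Q / (4*pi*r^2) = 1 / 669.662 = 0.00149329
Lp = 92.2 + 10*log10(0.00149329) = 63.941 dB


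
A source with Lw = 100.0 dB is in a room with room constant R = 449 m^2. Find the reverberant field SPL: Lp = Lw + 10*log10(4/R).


4/R = 4/449 = 0.00890869
Lp = 100.0 + 10*log10(0.00890869) = 79.498 dB


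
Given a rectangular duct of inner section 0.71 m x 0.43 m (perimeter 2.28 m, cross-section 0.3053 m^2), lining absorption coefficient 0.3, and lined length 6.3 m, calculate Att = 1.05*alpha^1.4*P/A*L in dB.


alpha^1.4 = 0.3^1.4 = 0.18534
Attenuation rate = 1.05 * alpha^1.4 * P / A
= 1.05 * 0.18534 * 2.28 / 0.3053 = 1.45334 dB/m
Total Att = 1.45334 * 6.3 = 9.156 dB


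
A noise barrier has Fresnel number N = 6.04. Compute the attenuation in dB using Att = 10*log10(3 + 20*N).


3 + 20*N = 3 + 20*6.04 = 123.8
Att = 10*log10(123.8) = 20.927 dB


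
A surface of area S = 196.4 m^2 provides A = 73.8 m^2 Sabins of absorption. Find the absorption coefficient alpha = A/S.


Absorption coefficient = absorbed power / incident power
alpha = A / S = 73.8 / 196.4 = 0.37576


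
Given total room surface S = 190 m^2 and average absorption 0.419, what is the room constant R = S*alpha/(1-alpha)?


R = 190 * 0.419 / (1 - 0.419) = 137.02 m^2


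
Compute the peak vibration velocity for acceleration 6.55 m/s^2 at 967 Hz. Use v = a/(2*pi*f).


omega = 2*pi*f = 2*pi*967 = 6075.84 rad/s
v = a / omega = 6.55 / 6075.84 = 0.001078 m/s


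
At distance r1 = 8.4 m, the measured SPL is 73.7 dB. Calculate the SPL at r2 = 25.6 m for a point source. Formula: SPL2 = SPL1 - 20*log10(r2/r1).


r2/r1 = 25.6/8.4 = 3.04762
Correction = 20*log10(3.04762) = 9.67922 dB
SPL2 = 73.7 - 9.67922 = 64.021 dB


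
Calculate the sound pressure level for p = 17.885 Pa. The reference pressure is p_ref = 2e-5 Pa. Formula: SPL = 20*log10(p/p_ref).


p / p_ref = 17.885 / 2e-5 = 894250
SPL = 20 * log10(894250) = 119.03 dB


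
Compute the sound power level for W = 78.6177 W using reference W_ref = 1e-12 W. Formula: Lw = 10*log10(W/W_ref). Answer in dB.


W / W_ref = 78.6177 / 1e-12 = 7.86177e+13
Lw = 10 * log10(7.86177e+13) = 138.96 dB


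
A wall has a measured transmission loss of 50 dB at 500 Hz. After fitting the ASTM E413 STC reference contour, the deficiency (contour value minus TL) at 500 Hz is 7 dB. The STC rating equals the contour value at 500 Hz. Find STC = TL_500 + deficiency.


By ASTM E413, STC = value of the fitted reference contour at 500 Hz.
Contour value at 500 Hz = TL_500 + deficiency = 50 + 7 = 57
STC = 57


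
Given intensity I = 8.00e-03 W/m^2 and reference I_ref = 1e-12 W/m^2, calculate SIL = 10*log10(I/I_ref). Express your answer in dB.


I / I_ref = 8.00e-03 / 1e-12 = 8e+09
SIL = 10 * log10(8e+09) = 99.031 dB


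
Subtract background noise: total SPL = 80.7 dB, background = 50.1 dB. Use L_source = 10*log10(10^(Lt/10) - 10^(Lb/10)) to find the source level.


10^(80.7/10) = 1.1749e+08
10^(50.1/10) = 102329
Difference = 1.1749e+08 - 102329 = 1.17388e+08
L_source = 10*log10(1.17388e+08) = 80.696 dB


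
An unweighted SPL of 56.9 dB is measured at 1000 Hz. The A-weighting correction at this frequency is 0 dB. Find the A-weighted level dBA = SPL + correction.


A-weighting table: 1000 Hz -> 0 dB correction
SPL_A = SPL + correction = 56.9 + (0) = 56.9 dBA


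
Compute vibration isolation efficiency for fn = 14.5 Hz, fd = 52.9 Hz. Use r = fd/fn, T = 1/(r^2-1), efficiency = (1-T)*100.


r = 52.9 / 14.5 = 3.64828
r^2 - 1 = 3.64828^2 - 1 = 12.3099
T = 1/12.3099 = 0.0812354
Efficiency = (1 - 0.0812354)*100 = 91.876 %


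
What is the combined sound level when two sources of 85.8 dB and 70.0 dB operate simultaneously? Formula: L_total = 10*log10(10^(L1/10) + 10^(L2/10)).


10^(85.8/10) = 3.80189e+08
10^(70.0/10) = 1e+07
Sum = 3.80189e+08 + 1e+07 = 3.90189e+08
L_total = 10*log10(3.90189e+08) = 85.913 dB


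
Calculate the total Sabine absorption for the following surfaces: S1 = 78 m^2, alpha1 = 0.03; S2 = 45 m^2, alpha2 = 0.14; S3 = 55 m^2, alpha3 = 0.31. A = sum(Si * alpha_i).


78 * 0.03 = 2.34
45 * 0.14 = 6.3
55 * 0.31 = 17.05
A_total = 2.34 + 6.3 + 17.05 = 25.69 m^2


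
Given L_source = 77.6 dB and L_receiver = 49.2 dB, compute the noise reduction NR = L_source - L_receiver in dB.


NR = L_source - L_receiver (difference between source and receiving room levels)
NR = 77.6 - 49.2 = 28.4 dB


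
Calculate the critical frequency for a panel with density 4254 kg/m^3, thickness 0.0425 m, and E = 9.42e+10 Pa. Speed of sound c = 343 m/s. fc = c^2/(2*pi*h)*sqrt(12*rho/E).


12*rho/E = 12*4254/9.42e+10 = 5.41911e-07
sqrt(12*rho/E) = sqrt(5.41911e-07) = 0.000736146
c^2/(2*pi*h) = 343^2/(2*pi*0.0425) = 440575
fc = 440575 * 0.000736146 = 324.33 Hz


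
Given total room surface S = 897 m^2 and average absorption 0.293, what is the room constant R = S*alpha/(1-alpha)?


R = 897 * 0.293 / (1 - 0.293) = 371.74 m^2


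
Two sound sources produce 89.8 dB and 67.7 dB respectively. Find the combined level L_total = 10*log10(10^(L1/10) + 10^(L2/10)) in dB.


10^(89.8/10) = 9.54993e+08
10^(67.7/10) = 5.88844e+06
Sum = 9.54993e+08 + 5.88844e+06 = 9.60881e+08
L_total = 10*log10(9.60881e+08) = 89.827 dB


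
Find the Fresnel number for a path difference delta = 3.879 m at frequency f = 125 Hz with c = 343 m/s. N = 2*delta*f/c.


N = 2*delta*f/c = 2*delta/lambda, where lambda = c/f
lambda = 343 / 125 = 2.744 m
N = 2 * 3.879 / 2.744 = 2.8273


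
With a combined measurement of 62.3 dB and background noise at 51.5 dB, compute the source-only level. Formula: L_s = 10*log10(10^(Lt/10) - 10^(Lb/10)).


10^(62.3/10) = 1.69824e+06
10^(51.5/10) = 141254
Difference = 1.69824e+06 - 141254 = 1.55699e+06
L_source = 10*log10(1.55699e+06) = 61.923 dB


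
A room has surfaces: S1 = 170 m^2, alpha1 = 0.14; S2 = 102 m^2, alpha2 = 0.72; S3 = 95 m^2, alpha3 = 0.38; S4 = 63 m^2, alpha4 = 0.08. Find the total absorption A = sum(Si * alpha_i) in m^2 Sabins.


170 * 0.14 = 23.8
102 * 0.72 = 73.44
95 * 0.38 = 36.1
63 * 0.08 = 5.04
A_total = 23.8 + 73.44 + 36.1 + 5.04 = 138.38 m^2


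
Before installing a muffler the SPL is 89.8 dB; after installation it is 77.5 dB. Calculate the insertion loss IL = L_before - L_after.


Insertion loss = SPL without muffler - SPL with muffler
IL = 89.8 - 77.5 = 12.3 dB


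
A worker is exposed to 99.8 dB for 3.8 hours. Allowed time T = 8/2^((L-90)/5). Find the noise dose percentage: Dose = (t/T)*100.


T_allowed = 8 / 2^((99.8 - 90)/5) = 2.05623 hr
Dose = 3.8 / 2.05623 * 100 = 184.8 %


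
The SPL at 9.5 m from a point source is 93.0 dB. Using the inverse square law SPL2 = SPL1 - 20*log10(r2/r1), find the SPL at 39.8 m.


r2/r1 = 39.8/9.5 = 4.18947
Correction = 20*log10(4.18947) = 12.4432 dB
SPL2 = 93.0 - 12.4432 = 80.557 dB


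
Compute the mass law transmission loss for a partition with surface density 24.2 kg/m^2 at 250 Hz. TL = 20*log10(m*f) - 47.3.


m * f = 24.2 * 250 = 6050
20*log10(6050) = 75.6351 dB
TL = 75.6351 - 47.3 = 28.335 dB


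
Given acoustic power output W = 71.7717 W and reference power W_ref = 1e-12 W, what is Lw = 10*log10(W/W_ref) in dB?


W / W_ref = 71.7717 / 1e-12 = 7.17717e+13
Lw = 10 * log10(7.17717e+13) = 138.56 dB


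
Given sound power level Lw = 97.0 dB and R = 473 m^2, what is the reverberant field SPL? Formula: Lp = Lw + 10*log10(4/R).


4/R = 4/473 = 0.00845666
Lp = 97.0 + 10*log10(0.00845666) = 76.272 dB


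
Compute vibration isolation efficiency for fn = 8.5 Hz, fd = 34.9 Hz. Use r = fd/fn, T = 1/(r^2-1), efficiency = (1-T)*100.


r = 34.9 / 8.5 = 4.10588
r^2 - 1 = 4.10588^2 - 1 = 15.8583
T = 1/15.8583 = 0.0630585
Efficiency = (1 - 0.0630585)*100 = 93.694 %


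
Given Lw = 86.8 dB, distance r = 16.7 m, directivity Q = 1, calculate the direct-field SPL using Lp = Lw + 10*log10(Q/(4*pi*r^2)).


4*pi*r^2 = 4*pi*16.7^2 = 3504.64 m^2
Q / (4*pi*r^2) = 1 / 3504.64 = 0.000285336
Lp = 86.8 + 10*log10(0.000285336) = 51.354 dB


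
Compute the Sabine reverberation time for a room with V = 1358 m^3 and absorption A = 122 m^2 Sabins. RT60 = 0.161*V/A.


RT60 = 0.161 * 1358 / 122 = 1.7921 s


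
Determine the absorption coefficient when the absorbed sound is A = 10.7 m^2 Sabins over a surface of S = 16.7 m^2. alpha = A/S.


Absorption coefficient = absorbed power / incident power
alpha = A / S = 10.7 / 16.7 = 0.64072


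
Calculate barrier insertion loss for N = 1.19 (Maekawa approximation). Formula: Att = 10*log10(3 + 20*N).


3 + 20*N = 3 + 20*1.19 = 26.8
Att = 10*log10(26.8) = 14.281 dB


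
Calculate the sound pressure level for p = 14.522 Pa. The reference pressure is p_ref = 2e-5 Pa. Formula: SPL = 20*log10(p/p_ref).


p / p_ref = 14.522 / 2e-5 = 726100
SPL = 20 * log10(726100) = 117.22 dB


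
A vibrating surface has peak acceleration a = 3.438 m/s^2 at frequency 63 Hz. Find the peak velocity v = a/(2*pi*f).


omega = 2*pi*f = 2*pi*63 = 395.841 rad/s
v = a / omega = 3.438 / 395.841 = 0.0086853 m/s


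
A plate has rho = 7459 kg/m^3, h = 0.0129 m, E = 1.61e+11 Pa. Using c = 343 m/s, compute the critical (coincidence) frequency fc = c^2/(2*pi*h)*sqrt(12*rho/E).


12*rho/E = 12*7459/1.61e+11 = 5.5595e-07
sqrt(12*rho/E) = sqrt(5.5595e-07) = 0.000745621
c^2/(2*pi*h) = 343^2/(2*pi*0.0129) = 1.45151e+06
fc = 1.45151e+06 * 0.000745621 = 1082.3 Hz


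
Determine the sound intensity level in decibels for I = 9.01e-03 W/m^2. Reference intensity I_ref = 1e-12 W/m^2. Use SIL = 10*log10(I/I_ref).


I / I_ref = 9.01e-03 / 1e-12 = 9.01e+09
SIL = 10 * log10(9.01e+09) = 99.547 dB


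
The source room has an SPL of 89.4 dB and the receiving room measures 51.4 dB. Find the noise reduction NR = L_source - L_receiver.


NR = L_source - L_receiver (difference between source and receiving room levels)
NR = 89.4 - 51.4 = 38 dB


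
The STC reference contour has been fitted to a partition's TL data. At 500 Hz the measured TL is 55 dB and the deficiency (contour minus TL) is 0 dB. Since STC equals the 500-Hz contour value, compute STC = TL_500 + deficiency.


By ASTM E413, STC = value of the fitted reference contour at 500 Hz.
Contour value at 500 Hz = TL_500 + deficiency = 55 + 0 = 55
STC = 55


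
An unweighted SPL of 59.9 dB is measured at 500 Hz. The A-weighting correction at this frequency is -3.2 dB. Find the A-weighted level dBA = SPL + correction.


A-weighting table: 500 Hz -> -3.2 dB correction
SPL_A = SPL + correction = 59.9 + (-3.2) = 56.7 dBA


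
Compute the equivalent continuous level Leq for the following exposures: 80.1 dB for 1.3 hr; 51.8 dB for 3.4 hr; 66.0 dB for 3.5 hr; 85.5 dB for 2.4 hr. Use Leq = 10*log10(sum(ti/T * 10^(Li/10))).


T_total = 1.3 + 3.4 + 3.5 + 2.4 = 10.6 hr
(1.3/10.6) * 10^(80.1/10) = 1.25498e+07
(3.4/10.6) * 10^(51.8/10) = 48548.2
(3.5/10.6) * 10^(66.0/10) = 1.3145e+06
(2.4/10.6) * 10^(85.5/10) = 8.03351e+07
Sum = 1.25498e+07 + 48548.2 + 1.3145e+06 + 8.03351e+07 = 9.42479e+07
Leq = 10*log10(9.42479e+07) = 79.743 dB


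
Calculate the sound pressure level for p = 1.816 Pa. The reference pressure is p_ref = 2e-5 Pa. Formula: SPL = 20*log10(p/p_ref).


p / p_ref = 1.816 / 2e-5 = 90800
SPL = 20 * log10(90800) = 99.162 dB


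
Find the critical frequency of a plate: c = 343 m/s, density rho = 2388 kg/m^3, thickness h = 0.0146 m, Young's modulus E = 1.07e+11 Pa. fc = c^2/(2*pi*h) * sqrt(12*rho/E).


12*rho/E = 12*2388/1.07e+11 = 2.67813e-07
sqrt(12*rho/E) = sqrt(2.67813e-07) = 0.000517507
c^2/(2*pi*h) = 343^2/(2*pi*0.0146) = 1.28249e+06
fc = 1.28249e+06 * 0.000517507 = 663.7 Hz


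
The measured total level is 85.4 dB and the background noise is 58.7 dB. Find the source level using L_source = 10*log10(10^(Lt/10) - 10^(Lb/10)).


10^(85.4/10) = 3.46737e+08
10^(58.7/10) = 741310
Difference = 3.46737e+08 - 741310 = 3.45996e+08
L_source = 10*log10(3.45996e+08) = 85.391 dB


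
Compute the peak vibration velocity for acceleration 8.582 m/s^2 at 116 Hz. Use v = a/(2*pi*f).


omega = 2*pi*f = 2*pi*116 = 728.849 rad/s
v = a / omega = 8.582 / 728.849 = 0.011775 m/s


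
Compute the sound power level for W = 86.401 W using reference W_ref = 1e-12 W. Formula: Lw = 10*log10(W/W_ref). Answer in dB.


W / W_ref = 86.401 / 1e-12 = 8.6401e+13
Lw = 10 * log10(8.6401e+13) = 139.37 dB


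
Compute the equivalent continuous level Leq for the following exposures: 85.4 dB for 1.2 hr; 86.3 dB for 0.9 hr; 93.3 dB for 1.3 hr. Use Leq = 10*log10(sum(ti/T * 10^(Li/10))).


T_total = 1.2 + 0.9 + 1.3 = 3.4 hr
(1.2/3.4) * 10^(85.4/10) = 1.22378e+08
(0.9/3.4) * 10^(86.3/10) = 1.12918e+08
(1.3/3.4) * 10^(93.3/10) = 8.17456e+08
Sum = 1.22378e+08 + 1.12918e+08 + 8.17456e+08 = 1.05275e+09
Leq = 10*log10(1.05275e+09) = 90.223 dB


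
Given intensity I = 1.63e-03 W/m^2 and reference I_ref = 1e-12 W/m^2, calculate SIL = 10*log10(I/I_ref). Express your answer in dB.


I / I_ref = 1.63e-03 / 1e-12 = 1.63e+09
SIL = 10 * log10(1.63e+09) = 92.122 dB


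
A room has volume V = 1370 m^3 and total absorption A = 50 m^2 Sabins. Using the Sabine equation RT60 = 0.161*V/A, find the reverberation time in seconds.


RT60 = 0.161 * 1370 / 50 = 4.4114 s


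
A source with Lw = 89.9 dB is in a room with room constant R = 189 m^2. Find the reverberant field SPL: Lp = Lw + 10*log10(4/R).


4/R = 4/189 = 0.021164
Lp = 89.9 + 10*log10(0.021164) = 73.156 dB


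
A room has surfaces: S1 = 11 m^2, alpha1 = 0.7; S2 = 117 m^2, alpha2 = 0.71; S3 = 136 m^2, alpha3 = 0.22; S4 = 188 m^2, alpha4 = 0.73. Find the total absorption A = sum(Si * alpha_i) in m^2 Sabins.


11 * 0.7 = 7.7
117 * 0.71 = 83.07
136 * 0.22 = 29.92
188 * 0.73 = 137.24
A_total = 7.7 + 83.07 + 29.92 + 137.24 = 257.93 m^2


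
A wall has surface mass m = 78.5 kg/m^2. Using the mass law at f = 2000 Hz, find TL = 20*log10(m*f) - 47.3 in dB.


m * f = 78.5 * 2000 = 157000
20*log10(157000) = 103.918 dB
TL = 103.918 - 47.3 = 56.618 dB


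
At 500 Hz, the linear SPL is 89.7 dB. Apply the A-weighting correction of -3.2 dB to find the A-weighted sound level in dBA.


A-weighting table: 500 Hz -> -3.2 dB correction
SPL_A = SPL + correction = 89.7 + (-3.2) = 86.5 dBA


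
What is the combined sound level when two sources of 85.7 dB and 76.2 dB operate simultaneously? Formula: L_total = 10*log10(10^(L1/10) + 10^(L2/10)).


10^(85.7/10) = 3.71535e+08
10^(76.2/10) = 4.16869e+07
Sum = 3.71535e+08 + 4.16869e+07 = 4.13222e+08
L_total = 10*log10(4.13222e+08) = 86.162 dB


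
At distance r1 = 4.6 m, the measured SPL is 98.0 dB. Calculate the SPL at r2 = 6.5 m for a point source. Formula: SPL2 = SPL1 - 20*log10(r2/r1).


r2/r1 = 6.5/4.6 = 1.41304
Correction = 20*log10(1.41304) = 3.00309 dB
SPL2 = 98.0 - 3.00309 = 94.997 dB


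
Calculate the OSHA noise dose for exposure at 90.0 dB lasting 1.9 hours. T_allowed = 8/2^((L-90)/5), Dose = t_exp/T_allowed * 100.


T_allowed = 8 / 2^((90.0 - 90)/5) = 8 hr
Dose = 1.9 / 8 * 100 = 23.75 %


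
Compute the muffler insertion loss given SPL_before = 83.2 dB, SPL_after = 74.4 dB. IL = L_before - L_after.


Insertion loss = SPL without muffler - SPL with muffler
IL = 83.2 - 74.4 = 8.8 dB


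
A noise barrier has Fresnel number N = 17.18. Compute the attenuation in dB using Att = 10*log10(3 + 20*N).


3 + 20*N = 3 + 20*17.18 = 346.6
Att = 10*log10(346.6) = 25.398 dB


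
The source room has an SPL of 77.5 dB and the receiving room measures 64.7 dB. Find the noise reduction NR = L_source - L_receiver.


NR = L_source - L_receiver (difference between source and receiving room levels)
NR = 77.5 - 64.7 = 12.8 dB


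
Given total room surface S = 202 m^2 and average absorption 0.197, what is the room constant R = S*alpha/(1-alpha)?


R = 202 * 0.197 / (1 - 0.197) = 49.557 m^2


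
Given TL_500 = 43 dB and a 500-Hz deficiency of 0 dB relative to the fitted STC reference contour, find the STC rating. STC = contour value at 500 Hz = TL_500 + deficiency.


By ASTM E413, STC = value of the fitted reference contour at 500 Hz.
Contour value at 500 Hz = TL_500 + deficiency = 43 + 0 = 43
STC = 43


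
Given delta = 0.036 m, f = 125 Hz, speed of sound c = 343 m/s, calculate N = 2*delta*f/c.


N = 2*delta*f/c = 2*delta/lambda, where lambda = c/f
lambda = 343 / 125 = 2.744 m
N = 2 * 0.036 / 2.744 = 0.026239


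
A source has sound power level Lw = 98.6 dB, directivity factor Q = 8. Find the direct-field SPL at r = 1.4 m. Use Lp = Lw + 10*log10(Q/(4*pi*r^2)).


4*pi*r^2 = 4*pi*1.4^2 = 24.6301 m^2
Q / (4*pi*r^2) = 8 / 24.6301 = 0.324806
Lp = 98.6 + 10*log10(0.324806) = 93.716 dB


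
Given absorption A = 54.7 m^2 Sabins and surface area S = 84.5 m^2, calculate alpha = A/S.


Absorption coefficient = absorbed power / incident power
alpha = A / S = 54.7 / 84.5 = 0.64734


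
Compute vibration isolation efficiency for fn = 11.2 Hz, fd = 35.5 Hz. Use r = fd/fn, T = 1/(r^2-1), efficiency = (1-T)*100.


r = 35.5 / 11.2 = 3.16964
r^2 - 1 = 3.16964^2 - 1 = 9.04662
T = 1/9.04662 = 0.110539
Efficiency = (1 - 0.110539)*100 = 88.946 %


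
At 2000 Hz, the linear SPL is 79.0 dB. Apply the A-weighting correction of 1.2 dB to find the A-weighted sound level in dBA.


A-weighting table: 2000 Hz -> 1.2 dB correction
SPL_A = SPL + correction = 79.0 + (1.2) = 80.2 dBA


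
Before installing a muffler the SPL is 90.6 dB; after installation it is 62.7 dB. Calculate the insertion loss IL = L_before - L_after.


Insertion loss = SPL without muffler - SPL with muffler
IL = 90.6 - 62.7 = 27.9 dB


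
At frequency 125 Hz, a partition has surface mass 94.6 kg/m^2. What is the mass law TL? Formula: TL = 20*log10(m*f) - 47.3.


m * f = 94.6 * 125 = 11825
20*log10(11825) = 81.456 dB
TL = 81.456 - 47.3 = 34.156 dB


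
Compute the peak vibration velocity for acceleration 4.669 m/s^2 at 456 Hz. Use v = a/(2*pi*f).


omega = 2*pi*f = 2*pi*456 = 2865.13 rad/s
v = a / omega = 4.669 / 2865.13 = 0.0016296 m/s


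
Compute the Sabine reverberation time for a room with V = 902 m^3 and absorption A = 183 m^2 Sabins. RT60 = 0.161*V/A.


RT60 = 0.161 * 902 / 183 = 0.79356 s


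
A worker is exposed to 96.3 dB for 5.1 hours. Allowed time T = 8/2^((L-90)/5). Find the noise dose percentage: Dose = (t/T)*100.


T_allowed = 8 / 2^((96.3 - 90)/5) = 3.34035 hr
Dose = 5.1 / 3.34035 * 100 = 152.68 %


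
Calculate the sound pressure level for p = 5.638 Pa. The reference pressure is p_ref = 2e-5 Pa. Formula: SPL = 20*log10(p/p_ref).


p / p_ref = 5.638 / 2e-5 = 281900
SPL = 20 * log10(281900) = 109 dB


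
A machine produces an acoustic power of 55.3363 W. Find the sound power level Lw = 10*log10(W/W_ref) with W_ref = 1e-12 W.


W / W_ref = 55.3363 / 1e-12 = 5.53363e+13
Lw = 10 * log10(5.53363e+13) = 137.43 dB


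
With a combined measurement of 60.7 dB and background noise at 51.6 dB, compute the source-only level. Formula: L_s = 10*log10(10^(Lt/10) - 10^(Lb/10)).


10^(60.7/10) = 1.1749e+06
10^(51.6/10) = 144544
Difference = 1.1749e+06 - 144544 = 1.03036e+06
L_source = 10*log10(1.03036e+06) = 60.13 dB


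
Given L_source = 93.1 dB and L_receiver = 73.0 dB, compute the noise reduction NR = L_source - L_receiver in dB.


NR = L_source - L_receiver (difference between source and receiving room levels)
NR = 93.1 - 73.0 = 20.1 dB


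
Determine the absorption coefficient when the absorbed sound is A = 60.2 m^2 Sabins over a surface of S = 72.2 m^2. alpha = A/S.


Absorption coefficient = absorbed power / incident power
alpha = A / S = 60.2 / 72.2 = 0.8338


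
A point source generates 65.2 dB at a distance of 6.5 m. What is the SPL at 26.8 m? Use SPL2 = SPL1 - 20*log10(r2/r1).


r2/r1 = 26.8/6.5 = 4.12308
Correction = 20*log10(4.12308) = 12.3044 dB
SPL2 = 65.2 - 12.3044 = 52.896 dB


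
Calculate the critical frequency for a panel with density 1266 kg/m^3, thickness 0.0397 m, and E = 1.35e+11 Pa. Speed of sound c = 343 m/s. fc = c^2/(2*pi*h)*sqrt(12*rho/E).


12*rho/E = 12*1266/1.35e+11 = 1.12533e-07
sqrt(12*rho/E) = sqrt(1.12533e-07) = 0.000335459
c^2/(2*pi*h) = 343^2/(2*pi*0.0397) = 471648
fc = 471648 * 0.000335459 = 158.22 Hz


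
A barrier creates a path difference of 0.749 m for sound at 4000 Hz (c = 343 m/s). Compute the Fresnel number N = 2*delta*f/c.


N = 2*delta*f/c = 2*delta/lambda, where lambda = c/f
lambda = 343 / 4000 = 0.08575 m
N = 2 * 0.749 / 0.08575 = 17.469


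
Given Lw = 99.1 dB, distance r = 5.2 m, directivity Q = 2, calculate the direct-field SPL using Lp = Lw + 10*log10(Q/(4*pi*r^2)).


4*pi*r^2 = 4*pi*5.2^2 = 339.795 m^2
Q / (4*pi*r^2) = 2 / 339.795 = 0.0058859
Lp = 99.1 + 10*log10(0.0058859) = 76.798 dB


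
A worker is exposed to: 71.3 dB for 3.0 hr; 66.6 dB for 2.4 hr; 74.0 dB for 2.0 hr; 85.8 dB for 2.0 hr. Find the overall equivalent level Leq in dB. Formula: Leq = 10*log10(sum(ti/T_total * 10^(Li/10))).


T_total = 3.0 + 2.4 + 2.0 + 2.0 = 9.4 hr
(3.0/9.4) * 10^(71.3/10) = 4.3052e+06
(2.4/9.4) * 10^(66.6/10) = 1.16703e+06
(2.0/9.4) * 10^(74.0/10) = 5.34444e+06
(2.0/9.4) * 10^(85.8/10) = 8.08914e+07
Sum = 4.3052e+06 + 1.16703e+06 + 5.34444e+06 + 8.08914e+07 = 9.17081e+07
Leq = 10*log10(9.17081e+07) = 79.624 dB


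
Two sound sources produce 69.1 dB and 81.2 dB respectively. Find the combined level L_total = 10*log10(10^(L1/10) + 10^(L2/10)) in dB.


10^(69.1/10) = 8.12831e+06
10^(81.2/10) = 1.31826e+08
Sum = 8.12831e+06 + 1.31826e+08 = 1.39954e+08
L_total = 10*log10(1.39954e+08) = 81.46 dB


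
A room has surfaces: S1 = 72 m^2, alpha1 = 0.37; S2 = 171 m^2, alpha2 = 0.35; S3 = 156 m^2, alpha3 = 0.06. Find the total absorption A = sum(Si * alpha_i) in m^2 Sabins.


72 * 0.37 = 26.64
171 * 0.35 = 59.85
156 * 0.06 = 9.36
A_total = 26.64 + 59.85 + 9.36 = 95.85 m^2


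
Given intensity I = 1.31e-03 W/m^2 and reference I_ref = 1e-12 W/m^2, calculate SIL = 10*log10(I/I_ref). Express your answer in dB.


I / I_ref = 1.31e-03 / 1e-12 = 1.31e+09
SIL = 10 * log10(1.31e+09) = 91.173 dB


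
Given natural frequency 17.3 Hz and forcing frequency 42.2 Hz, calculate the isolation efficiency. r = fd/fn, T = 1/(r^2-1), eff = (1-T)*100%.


r = 42.2 / 17.3 = 2.43931
r^2 - 1 = 2.43931^2 - 1 = 4.95023
T = 1/4.95023 = 0.202011
Efficiency = (1 - 0.202011)*100 = 79.799 %


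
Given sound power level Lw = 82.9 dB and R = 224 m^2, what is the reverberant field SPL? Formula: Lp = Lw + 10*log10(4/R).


4/R = 4/224 = 0.0178571
Lp = 82.9 + 10*log10(0.0178571) = 65.418 dB


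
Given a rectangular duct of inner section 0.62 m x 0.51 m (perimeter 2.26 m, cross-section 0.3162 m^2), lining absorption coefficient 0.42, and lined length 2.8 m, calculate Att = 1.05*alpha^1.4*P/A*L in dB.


alpha^1.4 = 0.42^1.4 = 0.296858
Attenuation rate = 1.05 * alpha^1.4 * P / A
= 1.05 * 0.296858 * 2.26 / 0.3162 = 2.22784 dB/m
Total Att = 2.22784 * 2.8 = 6.238 dB


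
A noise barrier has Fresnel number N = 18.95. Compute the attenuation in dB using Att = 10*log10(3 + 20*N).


3 + 20*N = 3 + 20*18.95 = 382
Att = 10*log10(382) = 25.821 dB


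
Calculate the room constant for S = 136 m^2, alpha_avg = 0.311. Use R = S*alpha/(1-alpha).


R = 136 * 0.311 / (1 - 0.311) = 61.388 m^2


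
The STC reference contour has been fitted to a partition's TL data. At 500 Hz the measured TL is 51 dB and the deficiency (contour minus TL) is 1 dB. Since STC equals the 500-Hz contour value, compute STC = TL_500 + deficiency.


By ASTM E413, STC = value of the fitted reference contour at 500 Hz.
Contour value at 500 Hz = TL_500 + deficiency = 51 + 1 = 52
STC = 52


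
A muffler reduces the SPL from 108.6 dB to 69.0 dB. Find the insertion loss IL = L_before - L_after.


Insertion loss = SPL without muffler - SPL with muffler
IL = 108.6 - 69.0 = 39.6 dB


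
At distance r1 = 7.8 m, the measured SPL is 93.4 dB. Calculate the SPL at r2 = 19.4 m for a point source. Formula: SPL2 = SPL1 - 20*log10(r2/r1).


r2/r1 = 19.4/7.8 = 2.48718
Correction = 20*log10(2.48718) = 7.91414 dB
SPL2 = 93.4 - 7.91414 = 85.486 dB


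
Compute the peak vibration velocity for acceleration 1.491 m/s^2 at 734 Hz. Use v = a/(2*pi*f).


omega = 2*pi*f = 2*pi*734 = 4611.86 rad/s
v = a / omega = 1.491 / 4611.86 = 0.0003233 m/s


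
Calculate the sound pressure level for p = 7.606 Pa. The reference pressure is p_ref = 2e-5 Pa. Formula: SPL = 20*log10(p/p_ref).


p / p_ref = 7.606 / 2e-5 = 380300
SPL = 20 * log10(380300) = 111.6 dB


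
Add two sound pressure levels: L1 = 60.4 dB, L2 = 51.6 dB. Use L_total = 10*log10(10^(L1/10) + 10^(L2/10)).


10^(60.4/10) = 1.09648e+06
10^(51.6/10) = 144544
Sum = 1.09648e+06 + 144544 = 1.24102e+06
L_total = 10*log10(1.24102e+06) = 60.938 dB


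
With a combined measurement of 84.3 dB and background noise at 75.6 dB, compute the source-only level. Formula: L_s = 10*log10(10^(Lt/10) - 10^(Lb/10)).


10^(84.3/10) = 2.69153e+08
10^(75.6/10) = 3.63078e+07
Difference = 2.69153e+08 - 3.63078e+07 = 2.32845e+08
L_source = 10*log10(2.32845e+08) = 83.671 dB


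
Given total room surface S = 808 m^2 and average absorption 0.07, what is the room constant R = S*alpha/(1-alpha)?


R = 808 * 0.07 / (1 - 0.07) = 60.817 m^2


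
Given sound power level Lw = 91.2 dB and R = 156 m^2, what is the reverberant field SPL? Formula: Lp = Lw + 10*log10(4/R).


4/R = 4/156 = 0.025641
Lp = 91.2 + 10*log10(0.025641) = 75.289 dB


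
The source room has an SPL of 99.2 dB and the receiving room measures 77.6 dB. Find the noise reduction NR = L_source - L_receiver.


NR = L_source - L_receiver (difference between source and receiving room levels)
NR = 99.2 - 77.6 = 21.6 dB


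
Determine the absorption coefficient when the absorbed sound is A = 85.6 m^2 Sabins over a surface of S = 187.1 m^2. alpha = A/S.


Absorption coefficient = absorbed power / incident power
alpha = A / S = 85.6 / 187.1 = 0.45751


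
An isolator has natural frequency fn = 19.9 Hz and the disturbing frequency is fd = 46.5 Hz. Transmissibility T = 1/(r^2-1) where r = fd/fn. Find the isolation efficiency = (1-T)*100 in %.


r = 46.5 / 19.9 = 2.33668
r^2 - 1 = 2.33668^2 - 1 = 4.46007
T = 1/4.46007 = 0.224212
Efficiency = (1 - 0.224212)*100 = 77.579 %


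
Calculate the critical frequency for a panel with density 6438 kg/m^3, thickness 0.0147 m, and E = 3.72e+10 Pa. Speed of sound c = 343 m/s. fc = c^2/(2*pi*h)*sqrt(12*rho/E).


12*rho/E = 12*6438/3.72e+10 = 2.07677e-06
sqrt(12*rho/E) = sqrt(2.07677e-06) = 0.0014411
c^2/(2*pi*h) = 343^2/(2*pi*0.0147) = 1.27377e+06
fc = 1.27377e+06 * 0.0014411 = 1835.6 Hz


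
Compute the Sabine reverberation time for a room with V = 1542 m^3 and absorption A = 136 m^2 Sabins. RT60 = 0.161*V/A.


RT60 = 0.161 * 1542 / 136 = 1.8255 s


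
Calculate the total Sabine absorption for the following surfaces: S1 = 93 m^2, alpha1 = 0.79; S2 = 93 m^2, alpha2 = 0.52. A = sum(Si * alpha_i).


93 * 0.79 = 73.47
93 * 0.52 = 48.36
A_total = 73.47 + 48.36 = 121.83 m^2


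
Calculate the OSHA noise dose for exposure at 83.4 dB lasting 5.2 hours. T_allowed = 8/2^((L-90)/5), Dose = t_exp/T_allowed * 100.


T_allowed = 8 / 2^((83.4 - 90)/5) = 19.9733 hr
Dose = 5.2 / 19.9733 * 100 = 26.035 %


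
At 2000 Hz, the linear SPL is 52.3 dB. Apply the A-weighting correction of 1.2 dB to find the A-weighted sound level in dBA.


A-weighting table: 2000 Hz -> 1.2 dB correction
SPL_A = SPL + correction = 52.3 + (1.2) = 53.5 dBA
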